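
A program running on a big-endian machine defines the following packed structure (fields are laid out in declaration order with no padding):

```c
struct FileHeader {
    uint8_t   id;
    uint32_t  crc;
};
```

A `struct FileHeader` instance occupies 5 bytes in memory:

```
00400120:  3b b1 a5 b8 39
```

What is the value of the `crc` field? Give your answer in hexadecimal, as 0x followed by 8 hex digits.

0xB1A5B839

`crc` follows `id` (1 byte), so it starts at byte offset 1 and occupies 4 bytes.
Bytes at offsets 1..4: B1 A5 B8 39.
Big-endian: lowest address holds the most-significant byte.
The bytes are already most-significant first: 0xB1A5B839.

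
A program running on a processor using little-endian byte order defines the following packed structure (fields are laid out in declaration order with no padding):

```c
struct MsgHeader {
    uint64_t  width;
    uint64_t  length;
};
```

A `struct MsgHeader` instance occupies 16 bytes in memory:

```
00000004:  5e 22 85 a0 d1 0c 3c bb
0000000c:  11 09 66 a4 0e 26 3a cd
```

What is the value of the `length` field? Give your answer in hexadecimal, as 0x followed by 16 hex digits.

0xCD3A260EA4660911

`length` follows `width` (8 bytes), so it starts at byte offset 8 and occupies 8 bytes.
Bytes at offsets 8..15: 11 09 66 A4 0E 26 3A CD.
In little-endian order the low byte comes first in memory.
Reassemble most-significant byte first: CD 3A 26 0E A4 66 09 11 → 0xCD3A260EA4660911.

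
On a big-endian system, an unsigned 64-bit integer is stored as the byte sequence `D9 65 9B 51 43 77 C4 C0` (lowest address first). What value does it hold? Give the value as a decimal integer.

15665097652204717248

Big-endian stores the most-significant byte at the lowest address.
The bytes are already most-significant first: 0xD9659B514377C4C0.
0xD9659B514377C4C0 = 15665097652204717248.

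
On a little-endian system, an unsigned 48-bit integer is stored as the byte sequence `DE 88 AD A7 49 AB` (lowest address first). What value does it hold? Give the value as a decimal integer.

Little-endian: lowest address holds the least-significant byte.
Reassemble most-significant byte first: AB 49 A7 AD 88 DE → 0xAB49A7AD88DE.
0xAB49A7AD88DE = 188332834130142.

188332834130142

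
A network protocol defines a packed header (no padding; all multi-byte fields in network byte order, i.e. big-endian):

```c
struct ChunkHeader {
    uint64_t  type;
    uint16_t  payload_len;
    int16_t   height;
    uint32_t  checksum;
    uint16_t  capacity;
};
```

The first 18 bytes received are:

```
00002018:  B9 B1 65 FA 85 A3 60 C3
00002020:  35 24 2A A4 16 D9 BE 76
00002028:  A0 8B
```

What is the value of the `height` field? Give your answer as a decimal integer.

10916

`height` follows `type` (8 B), `payload_len` (2 B), so it starts at offset 8 + 2 = 10 and occupies 2 bytes.
Bytes at offsets 10..11: 2A A4.
In big-endian order the high byte comes first in memory.
The bytes are already most-significant first: 0x2AA4.
0x2AA4 = 10916.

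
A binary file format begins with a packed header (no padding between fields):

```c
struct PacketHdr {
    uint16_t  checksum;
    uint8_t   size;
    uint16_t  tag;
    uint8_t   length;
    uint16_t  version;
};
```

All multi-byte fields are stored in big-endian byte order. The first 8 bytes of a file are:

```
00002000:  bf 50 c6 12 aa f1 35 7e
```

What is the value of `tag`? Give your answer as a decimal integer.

4778

`tag` follows `checksum` (2 B), `size` (1 B), so it starts at offset 2 + 1 = 3 and occupies 2 bytes.
Bytes at offsets 3..4: 12 AA.
In big-endian order the high byte comes first in memory.
The bytes are already most-significant first: 0x12AA.
0x12AA = 4778.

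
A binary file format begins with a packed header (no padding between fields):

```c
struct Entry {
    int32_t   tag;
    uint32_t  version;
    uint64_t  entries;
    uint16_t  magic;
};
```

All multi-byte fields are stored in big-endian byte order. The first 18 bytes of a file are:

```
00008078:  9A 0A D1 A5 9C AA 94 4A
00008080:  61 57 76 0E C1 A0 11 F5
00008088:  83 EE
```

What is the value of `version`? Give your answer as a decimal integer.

`version` follows `tag` (4 bytes), so it starts at byte offset 4 and occupies 4 bytes.
Bytes at offsets 4..7: 9C AA 94 4A.
Big-endian stores the most-significant byte at the lowest address.
The bytes are already most-significant first: 0x9CAA944A.
0x9CAA944A = 2628424778.

2628424778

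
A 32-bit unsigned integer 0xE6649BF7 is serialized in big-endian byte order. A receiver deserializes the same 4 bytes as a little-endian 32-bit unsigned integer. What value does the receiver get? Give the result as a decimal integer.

4154156262

Stored big-endian, the bytes at ascending addresses are E6 64 9B F7.
Read back as little-endian, the first byte is least significant, giving 0xF79B64E6.
0xF79B64E6 = 4154156262.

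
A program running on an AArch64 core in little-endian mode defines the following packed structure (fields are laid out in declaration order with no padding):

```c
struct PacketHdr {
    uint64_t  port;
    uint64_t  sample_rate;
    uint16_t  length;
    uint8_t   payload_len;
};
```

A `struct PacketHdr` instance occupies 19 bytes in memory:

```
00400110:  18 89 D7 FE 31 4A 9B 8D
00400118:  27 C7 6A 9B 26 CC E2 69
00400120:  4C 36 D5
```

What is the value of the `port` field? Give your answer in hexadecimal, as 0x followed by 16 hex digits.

0x8D9B4A31FED78918

`port` is the first field, at byte offset 0, occupying 8 bytes.
Bytes at offsets 0..7: 18 89 D7 FE 31 4A 9B 8D.
Little-endian: lowest address holds the least-significant byte.
Reassemble most-significant byte first: 8D 9B 4A 31 FE D7 89 18 → 0x8D9B4A31FED78918.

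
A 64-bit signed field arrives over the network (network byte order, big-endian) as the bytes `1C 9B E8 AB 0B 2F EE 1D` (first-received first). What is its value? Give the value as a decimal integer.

Big-endian: lowest address holds the most-significant byte.
The bytes are already most-significant first: 0x1C9BE8AB0B2FEE1D.
0x1C9BE8AB0B2FEE1D = 2061497075776876061.

2061497075776876061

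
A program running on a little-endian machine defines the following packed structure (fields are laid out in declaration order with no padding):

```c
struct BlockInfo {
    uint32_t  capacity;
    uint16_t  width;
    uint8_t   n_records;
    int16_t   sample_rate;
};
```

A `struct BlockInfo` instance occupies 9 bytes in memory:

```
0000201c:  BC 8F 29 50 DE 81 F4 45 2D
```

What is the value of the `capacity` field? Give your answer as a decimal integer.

1344901052

`capacity` is the first field, at byte offset 0, occupying 4 bytes.
Bytes at offsets 0..3: BC 8F 29 50.
Little-endian: lowest address holds the least-significant byte.
Reassemble most-significant byte first: 50 29 8F BC → 0x50298FBC.
0x50298FBC = 1344901052.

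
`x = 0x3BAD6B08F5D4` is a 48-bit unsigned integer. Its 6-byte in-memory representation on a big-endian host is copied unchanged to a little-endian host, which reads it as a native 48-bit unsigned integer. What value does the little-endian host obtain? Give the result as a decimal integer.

Stored big-endian, the bytes at ascending addresses are 3B AD 6B 08 F5 D4.
Read back as little-endian, the first byte is least significant, giving 0xD4F5086BAD3B.
0xD4F5086BAD3B = 234148873350459.

234148873350459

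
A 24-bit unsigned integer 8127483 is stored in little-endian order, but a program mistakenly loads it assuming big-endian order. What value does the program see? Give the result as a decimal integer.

8127483 in 24-bit hexadecimal is 0x7C03FB.
Stored little-endian, the bytes at ascending addresses are FB 03 7C.
Read back as big-endian, the last byte is least significant, giving 0xFB037C.
0xFB037C = 16450428.

16450428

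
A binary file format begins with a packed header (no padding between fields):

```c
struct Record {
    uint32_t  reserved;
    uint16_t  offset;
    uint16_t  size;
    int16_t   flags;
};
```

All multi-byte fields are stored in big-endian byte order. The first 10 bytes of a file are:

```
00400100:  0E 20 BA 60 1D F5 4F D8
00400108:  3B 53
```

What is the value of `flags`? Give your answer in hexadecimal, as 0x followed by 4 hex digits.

`flags` follows `reserved` (4 B), `offset` (2 B), `size` (2 B), so it starts at offset 4 + 2 + 2 = 8 and occupies 2 bytes.
Bytes at offsets 8..9: 3B 53.
Big-endian stores the most-significant byte at the lowest address.
The bytes are already most-significant first: 0x3B53.

0x3B53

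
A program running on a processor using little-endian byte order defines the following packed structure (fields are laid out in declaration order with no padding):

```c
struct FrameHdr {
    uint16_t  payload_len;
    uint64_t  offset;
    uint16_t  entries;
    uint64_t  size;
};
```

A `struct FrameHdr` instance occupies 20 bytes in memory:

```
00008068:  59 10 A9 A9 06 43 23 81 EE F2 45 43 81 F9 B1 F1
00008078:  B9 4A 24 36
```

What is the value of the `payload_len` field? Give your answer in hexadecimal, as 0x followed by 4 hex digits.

0x1059

`payload_len` is the first field, at byte offset 0, occupying 2 bytes.
Bytes at offsets 0..1: 59 10.
In little-endian order the low byte comes first in memory.
Reassemble most-significant byte first: 10 59 → 0x1059.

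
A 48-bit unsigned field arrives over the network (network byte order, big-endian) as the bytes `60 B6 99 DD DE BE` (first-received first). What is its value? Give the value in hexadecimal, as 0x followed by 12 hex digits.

0x60B699DDDEBE

Big-endian stores the most-significant byte at the lowest address.
The bytes are already most-significant first: 0x60B699DDDEBE.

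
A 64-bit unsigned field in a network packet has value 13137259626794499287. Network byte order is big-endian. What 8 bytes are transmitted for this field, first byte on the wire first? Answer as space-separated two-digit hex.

13137259626794499287 in hexadecimal, padded to 64 bits, is 0xB650EC06C12ABCD7.
Split into bytes (most-significant first): B6 50 EC 06 C1 2A BC D7.
Big-endian: lowest address holds the most-significant byte.
So the memory order matches the most-significant-first order: B6 50 EC 06 C1 2A BC D7.

B6 50 EC 06 C1 2A BC D7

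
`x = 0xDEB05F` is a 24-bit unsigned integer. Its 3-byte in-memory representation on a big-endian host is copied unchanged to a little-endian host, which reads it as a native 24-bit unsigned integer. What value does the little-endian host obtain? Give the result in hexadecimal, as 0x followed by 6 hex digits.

Stored big-endian, the bytes at ascending addresses are DE B0 5F.
Read back as little-endian, the first byte is least significant, giving 0x5FB0DE.

0x5FB0DE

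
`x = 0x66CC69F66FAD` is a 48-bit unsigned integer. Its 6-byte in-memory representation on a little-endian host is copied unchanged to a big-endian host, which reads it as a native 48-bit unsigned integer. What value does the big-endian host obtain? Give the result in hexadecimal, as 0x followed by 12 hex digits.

Stored little-endian, the bytes at ascending addresses are AD 6F F6 69 CC 66.
Read back as big-endian, the last byte is least significant, giving 0xAD6FF669CC66.

0xAD6FF669CC66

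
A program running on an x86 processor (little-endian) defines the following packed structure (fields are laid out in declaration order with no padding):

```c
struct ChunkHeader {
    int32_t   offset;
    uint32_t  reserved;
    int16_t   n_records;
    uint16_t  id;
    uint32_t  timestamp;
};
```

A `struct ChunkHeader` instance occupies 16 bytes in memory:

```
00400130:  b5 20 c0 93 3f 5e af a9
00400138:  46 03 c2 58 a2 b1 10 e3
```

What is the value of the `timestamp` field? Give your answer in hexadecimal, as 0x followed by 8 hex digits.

0xE310B1A2

`timestamp` follows `offset` (4 B), `reserved` (4 B), `n_records` (2 B), `id` (2 B), so it starts at offset 4 + 4 + 2 + 2 = 12 and occupies 4 bytes.
Bytes at offsets 12..15: A2 B1 10 E3.
Little-endian: lowest address holds the least-significant byte.
Reassemble most-significant byte first: E3 10 B1 A2 → 0xE310B1A2.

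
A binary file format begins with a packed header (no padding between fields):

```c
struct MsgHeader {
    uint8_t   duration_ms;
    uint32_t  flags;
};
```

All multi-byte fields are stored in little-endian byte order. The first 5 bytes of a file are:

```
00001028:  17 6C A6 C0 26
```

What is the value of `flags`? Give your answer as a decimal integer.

`flags` follows `duration_ms` (1 byte), so it starts at byte offset 1 and occupies 4 bytes.
Bytes at offsets 1..4: 6C A6 C0 26.
Little-endian: lowest address holds the least-significant byte.
Reassemble most-significant byte first: 26 C0 A6 6C → 0x26C0A66C.
0x26C0A66C = 650159724.

650159724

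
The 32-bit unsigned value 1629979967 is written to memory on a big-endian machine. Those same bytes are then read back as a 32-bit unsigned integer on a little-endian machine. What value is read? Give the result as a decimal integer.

1065690977

1629979967 in 32-bit hexadecimal is 0x6127853F.
Stored big-endian, the bytes at ascending addresses are 61 27 85 3F.
Read back as little-endian, the first byte is least significant, giving 0x3F852761.
0x3F852761 = 1065690977.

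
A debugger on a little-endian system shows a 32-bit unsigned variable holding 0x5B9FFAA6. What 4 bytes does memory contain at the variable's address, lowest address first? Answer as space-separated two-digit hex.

A6 FA 9F 5B

Split into bytes (most-significant first): 5B 9F FA A6.
Little-endian: lowest address holds the least-significant byte.
So at ascending addresses the bytes are A6 FA 9F 5B.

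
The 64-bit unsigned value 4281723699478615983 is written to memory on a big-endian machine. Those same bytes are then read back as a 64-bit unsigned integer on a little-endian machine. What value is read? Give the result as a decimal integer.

12634791464098687803

4281723699478615983 in 64-bit hexadecimal is 0x3B6BBD04E5CB57AF.
Stored big-endian, the bytes at ascending addresses are 3B 6B BD 04 E5 CB 57 AF.
Read back as little-endian, the first byte is least significant, giving 0xAF57CBE504BD6B3B.
0xAF57CBE504BD6B3B = 12634791464098687803.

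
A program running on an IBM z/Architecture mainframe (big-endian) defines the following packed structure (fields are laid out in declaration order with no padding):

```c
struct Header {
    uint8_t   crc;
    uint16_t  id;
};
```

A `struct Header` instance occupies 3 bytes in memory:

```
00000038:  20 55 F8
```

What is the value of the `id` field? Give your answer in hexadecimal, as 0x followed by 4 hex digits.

`id` follows `crc` (1 byte), so it starts at byte offset 1 and occupies 2 bytes.
Bytes at offsets 1..2: 55 F8.
Big-endian stores the most-significant byte at the lowest address.
The bytes are already most-significant first: 0x55F8.

0x55F8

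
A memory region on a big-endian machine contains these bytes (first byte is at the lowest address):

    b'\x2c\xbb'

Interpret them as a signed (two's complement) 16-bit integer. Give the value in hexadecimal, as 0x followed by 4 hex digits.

Big-endian: lowest address holds the most-significant byte.
The bytes are already most-significant first: 0x2CBB.

0x2CBB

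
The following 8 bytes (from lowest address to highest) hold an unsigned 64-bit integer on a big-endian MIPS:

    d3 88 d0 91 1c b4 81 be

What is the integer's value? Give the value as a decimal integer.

15242662260505870782

Big-endian: lowest address holds the most-significant byte.
The bytes are already most-significant first: 0xD388D0911CB481BE.
0xD388D0911CB481BE = 15242662260505870782.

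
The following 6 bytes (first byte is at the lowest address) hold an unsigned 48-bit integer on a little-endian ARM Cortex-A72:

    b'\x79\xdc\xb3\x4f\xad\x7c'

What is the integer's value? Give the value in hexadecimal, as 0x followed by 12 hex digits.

0x7CAD4FB3DC79

Little-endian: lowest address holds the least-significant byte.
Reassemble most-significant byte first: 7C AD 4F B3 DC 79 → 0x7CAD4FB3DC79.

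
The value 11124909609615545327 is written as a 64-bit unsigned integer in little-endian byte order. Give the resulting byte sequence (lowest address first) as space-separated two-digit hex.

EF D3 76 FF 58 9E 63 9A

11124909609615545327 in hexadecimal, padded to 64 bits, is 0x9A639E58FF76D3EF.
Split into bytes (most-significant first): 9A 63 9E 58 FF 76 D3 EF.
Little-endian: lowest address holds the least-significant byte.
So at ascending addresses the bytes are EF D3 76 FF 58 9E 63 9A.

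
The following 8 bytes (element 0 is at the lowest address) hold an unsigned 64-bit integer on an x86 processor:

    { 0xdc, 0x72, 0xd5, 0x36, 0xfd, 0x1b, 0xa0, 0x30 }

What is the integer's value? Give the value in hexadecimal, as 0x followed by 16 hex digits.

0x30A01BFD36D572DC

In little-endian order the low byte comes first in memory.
Reassemble most-significant byte first: 30 A0 1B FD 36 D5 72 DC → 0x30A01BFD36D572DC.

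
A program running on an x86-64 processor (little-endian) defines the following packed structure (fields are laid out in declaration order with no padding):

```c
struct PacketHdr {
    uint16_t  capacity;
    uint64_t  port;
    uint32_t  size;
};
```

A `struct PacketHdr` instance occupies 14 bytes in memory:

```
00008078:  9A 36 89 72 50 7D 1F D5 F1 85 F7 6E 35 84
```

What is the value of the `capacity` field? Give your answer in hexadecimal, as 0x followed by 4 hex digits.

0x369A

`capacity` is the first field, at byte offset 0, occupying 2 bytes.
Bytes at offsets 0..1: 9A 36.
Little-endian stores the least-significant byte at the lowest address.
Reassemble most-significant byte first: 36 9A → 0x369A.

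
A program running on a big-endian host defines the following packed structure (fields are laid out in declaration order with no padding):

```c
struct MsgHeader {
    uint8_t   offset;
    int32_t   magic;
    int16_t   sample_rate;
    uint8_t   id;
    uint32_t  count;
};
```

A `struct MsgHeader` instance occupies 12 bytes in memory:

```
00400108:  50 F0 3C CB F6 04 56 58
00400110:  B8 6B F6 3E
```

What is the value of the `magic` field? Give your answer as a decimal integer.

`magic` follows `offset` (1 byte), so it starts at byte offset 1 and occupies 4 bytes.
Bytes at offsets 1..4: F0 3C CB F6.
Big-endian: lowest address holds the most-significant byte.
The bytes are already most-significant first: 0xF03CCBF6.
Top bit is set, so as a signed 32-bit value this is 0xF03CCBF6 − 2^32 = -264451082.

-264451082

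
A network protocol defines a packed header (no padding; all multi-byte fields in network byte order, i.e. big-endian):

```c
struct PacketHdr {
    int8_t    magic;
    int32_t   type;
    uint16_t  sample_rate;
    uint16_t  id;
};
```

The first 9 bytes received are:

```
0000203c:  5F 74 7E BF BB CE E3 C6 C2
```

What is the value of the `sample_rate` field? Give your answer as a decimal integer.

52963

`sample_rate` follows `magic` (1 B), `type` (4 B), so it starts at offset 1 + 4 = 5 and occupies 2 bytes.
Bytes at offsets 5..6: CE E3.
In big-endian order the high byte comes first in memory.
The bytes are already most-significant first: 0xCEE3.
0xCEE3 = 52963.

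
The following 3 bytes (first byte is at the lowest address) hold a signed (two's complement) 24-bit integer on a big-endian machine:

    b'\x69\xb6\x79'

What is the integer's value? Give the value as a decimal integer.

Big-endian: lowest address holds the most-significant byte.
The bytes are already most-significant first: 0x69B679.
0x69B679 = 6927993.

6927993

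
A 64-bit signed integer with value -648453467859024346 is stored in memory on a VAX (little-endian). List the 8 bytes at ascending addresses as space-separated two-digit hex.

Two's complement of -648453467859024346 in 64 bits: 648453467859024346 = 0x08FFC4FE4D1B79DA; invert → 0xF7003B01B2E48625; add 1 → 0xF7003B01B2E48626.
Split into bytes (most-significant first): F7 00 3B 01 B2 E4 86 26.
Little-endian stores the least-significant byte at the lowest address.
So at ascending addresses the bytes are 26 86 E4 B2 01 3B 00 F7.

26 86 E4 B2 01 3B 00 F7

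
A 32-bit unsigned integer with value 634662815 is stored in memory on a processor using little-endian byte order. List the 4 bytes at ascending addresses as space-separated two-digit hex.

634662815 in hexadecimal, padded to 32 bits, is 0x25D42F9F.
Split into bytes (most-significant first): 25 D4 2F 9F.
In little-endian order the low byte comes first in memory.
So at ascending addresses the bytes are 9F 2F D4 25.

9F 2F D4 25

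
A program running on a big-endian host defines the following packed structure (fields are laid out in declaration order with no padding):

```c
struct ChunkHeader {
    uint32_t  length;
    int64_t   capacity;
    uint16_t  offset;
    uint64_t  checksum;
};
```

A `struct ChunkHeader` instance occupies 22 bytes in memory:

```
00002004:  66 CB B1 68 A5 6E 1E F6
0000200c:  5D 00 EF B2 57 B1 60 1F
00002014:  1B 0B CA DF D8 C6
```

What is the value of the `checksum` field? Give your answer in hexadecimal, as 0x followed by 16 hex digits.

0x601F1B0BCADFD8C6

`checksum` follows `length` (4 B), `capacity` (8 B), `offset` (2 B), so it starts at offset 4 + 8 + 2 = 14 and occupies 8 bytes.
Bytes at offsets 14..21: 60 1F 1B 0B CA DF D8 C6.
Big-endian stores the most-significant byte at the lowest address.
The bytes are already most-significant first: 0x601F1B0BCADFD8C6.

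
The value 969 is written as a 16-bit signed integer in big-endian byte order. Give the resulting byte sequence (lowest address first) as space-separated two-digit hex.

03 C9

969 in hexadecimal, padded to 16 bits, is 0x03C9.
Split into bytes (most-significant first): 03 C9.
Big-endian: lowest address holds the most-significant byte.
So the memory order matches the most-significant-first order: 03 C9.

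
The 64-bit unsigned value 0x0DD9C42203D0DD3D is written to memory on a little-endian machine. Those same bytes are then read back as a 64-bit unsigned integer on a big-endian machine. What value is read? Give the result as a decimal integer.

4457947918053464333

Stored little-endian, the bytes at ascending addresses are 3D DD D0 03 22 C4 D9 0D.
Read back as big-endian, the last byte is least significant, giving 0x3DDDD00322C4D90D.
0x3DDDD00322C4D90D = 4457947918053464333.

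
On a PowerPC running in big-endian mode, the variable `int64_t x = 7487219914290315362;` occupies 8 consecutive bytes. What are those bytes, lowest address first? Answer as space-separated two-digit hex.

7487219914290315362 in hexadecimal, padded to 64 bits, is 0x67E7F2D7D2814062.
Split into bytes (most-significant first): 67 E7 F2 D7 D2 81 40 62.
Big-endian: lowest address holds the most-significant byte.
So the memory order matches the most-significant-first order: 67 E7 F2 D7 D2 81 40 62.

67 E7 F2 D7 D2 81 40 62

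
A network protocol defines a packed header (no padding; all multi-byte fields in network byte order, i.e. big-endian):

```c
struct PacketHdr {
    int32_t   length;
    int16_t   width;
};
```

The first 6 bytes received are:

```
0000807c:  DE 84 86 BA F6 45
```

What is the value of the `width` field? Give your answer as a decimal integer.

-2491

`width` follows `length` (4 bytes), so it starts at byte offset 4 and occupies 2 bytes.
Bytes at offsets 4..5: F6 45.
Big-endian: lowest address holds the most-significant byte.
The bytes are already most-significant first: 0xF645.
Top bit is set, so as a signed 16-bit value this is 0xF645 − 2^16 = -2491.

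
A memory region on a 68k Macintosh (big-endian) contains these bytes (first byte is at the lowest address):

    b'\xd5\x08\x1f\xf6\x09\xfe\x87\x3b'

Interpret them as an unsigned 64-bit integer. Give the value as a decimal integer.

In big-endian order the high byte comes first in memory.
The bytes are already most-significant first: 0xD5081FF609FE873B.
0xD5081FF609FE873B = 15350554471482427195.

15350554471482427195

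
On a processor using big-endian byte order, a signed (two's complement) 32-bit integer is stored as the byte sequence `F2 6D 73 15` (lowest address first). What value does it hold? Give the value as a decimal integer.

Big-endian: lowest address holds the most-significant byte.
The bytes are already most-significant first: 0xF26D7315.
Top bit is set, so as a signed 32-bit value this is 0xF26D7315 − 2^32 = -227708139.

-227708139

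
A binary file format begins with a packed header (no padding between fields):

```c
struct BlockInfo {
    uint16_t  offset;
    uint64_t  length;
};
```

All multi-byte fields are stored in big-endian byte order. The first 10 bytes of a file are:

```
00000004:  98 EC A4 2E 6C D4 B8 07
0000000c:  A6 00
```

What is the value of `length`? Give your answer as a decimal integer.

11830512932025247232

`length` follows `offset` (2 bytes), so it starts at byte offset 2 and occupies 8 bytes.
Bytes at offsets 2..9: A4 2E 6C D4 B8 07 A6 00.
In big-endian order the high byte comes first in memory.
The bytes are already most-significant first: 0xA42E6CD4B807A600.
0xA42E6CD4B807A600 = 11830512932025247232.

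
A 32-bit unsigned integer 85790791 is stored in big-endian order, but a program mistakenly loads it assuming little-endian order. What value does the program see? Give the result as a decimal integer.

85790791 in 32-bit hexadecimal is 0x051D1047.
Stored big-endian, the bytes at ascending addresses are 05 1D 10 47.
Read back as little-endian, the first byte is least significant, giving 0x47101D05.
0x47101D05 = 1192238341.

1192238341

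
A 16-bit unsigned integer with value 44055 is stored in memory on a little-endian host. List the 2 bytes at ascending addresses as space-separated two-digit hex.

17 AC

44055 in hexadecimal, padded to 16 bits, is 0xAC17.
Split into bytes (most-significant first): AC 17.
Little-endian stores the least-significant byte at the lowest address.
So at ascending addresses the bytes are 17 AC.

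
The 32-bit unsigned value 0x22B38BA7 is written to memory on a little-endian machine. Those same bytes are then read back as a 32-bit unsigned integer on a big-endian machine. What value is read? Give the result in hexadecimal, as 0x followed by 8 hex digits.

Stored little-endian, the bytes at ascending addresses are A7 8B B3 22.
Read back as big-endian, the last byte is least significant, giving 0xA78BB322.

0xA78BB322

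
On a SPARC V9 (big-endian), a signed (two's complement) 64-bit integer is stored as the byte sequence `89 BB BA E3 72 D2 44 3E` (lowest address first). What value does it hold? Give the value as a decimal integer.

In big-endian order the high byte comes first in memory.
The bytes are already most-significant first: 0x89BBBAE372D2443E.
Top bit is set, so as a signed 64-bit value this is 0x89BBBAE372D2443E − 2^64 = -8522012383821806530.

-8522012383821806530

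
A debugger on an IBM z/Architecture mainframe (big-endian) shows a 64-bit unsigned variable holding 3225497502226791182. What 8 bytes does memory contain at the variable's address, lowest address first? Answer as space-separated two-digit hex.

3225497502226791182 in hexadecimal, padded to 64 bits, is 0x2CC344E38C233B0E.
Split into bytes (most-significant first): 2C C3 44 E3 8C 23 3B 0E.
In big-endian order the high byte comes first in memory.
So the memory order matches the most-significant-first order: 2C C3 44 E3 8C 23 3B 0E.

2C C3 44 E3 8C 23 3B 0E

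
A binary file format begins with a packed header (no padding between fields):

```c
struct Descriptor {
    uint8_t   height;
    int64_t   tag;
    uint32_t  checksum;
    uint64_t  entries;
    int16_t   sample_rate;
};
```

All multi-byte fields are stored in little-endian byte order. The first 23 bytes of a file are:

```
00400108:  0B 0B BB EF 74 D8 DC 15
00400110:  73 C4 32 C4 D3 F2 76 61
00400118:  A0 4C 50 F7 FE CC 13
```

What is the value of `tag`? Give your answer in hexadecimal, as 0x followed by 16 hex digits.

`tag` follows `height` (1 byte), so it starts at byte offset 1 and occupies 8 bytes.
Bytes at offsets 1..8: 0B BB EF 74 D8 DC 15 73.
In little-endian order the low byte comes first in memory.
Reassemble most-significant byte first: 73 15 DC D8 74 EF BB 0B → 0x7315DCD874EFBB0B.

0x7315DCD874EFBB0B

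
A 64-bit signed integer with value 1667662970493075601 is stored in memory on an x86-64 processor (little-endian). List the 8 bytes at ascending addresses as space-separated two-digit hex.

1667662970493075601 in hexadecimal, padded to 64 bits, is 0x1724BAA2D1500091.
Split into bytes (most-significant first): 17 24 BA A2 D1 50 00 91.
Little-endian: lowest address holds the least-significant byte.
So at ascending addresses the bytes are 91 00 50 D1 A2 BA 24 17.

91 00 50 D1 A2 BA 24 17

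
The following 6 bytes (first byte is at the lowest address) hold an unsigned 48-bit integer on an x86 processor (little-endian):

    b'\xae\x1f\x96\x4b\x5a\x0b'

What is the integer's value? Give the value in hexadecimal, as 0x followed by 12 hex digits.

Little-endian stores the least-significant byte at the lowest address.
Reassemble most-significant byte first: 0B 5A 4B 96 1F AE → 0x0B5A4B961FAE.

0x0B5A4B961FAE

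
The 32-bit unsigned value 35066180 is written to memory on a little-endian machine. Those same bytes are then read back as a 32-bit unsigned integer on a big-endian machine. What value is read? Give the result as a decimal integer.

35066180 in 32-bit hexadecimal is 0x02171144.
Stored little-endian, the bytes at ascending addresses are 44 11 17 02.
Read back as big-endian, the last byte is least significant, giving 0x44111702.
0x44111702 = 1141970690.

1141970690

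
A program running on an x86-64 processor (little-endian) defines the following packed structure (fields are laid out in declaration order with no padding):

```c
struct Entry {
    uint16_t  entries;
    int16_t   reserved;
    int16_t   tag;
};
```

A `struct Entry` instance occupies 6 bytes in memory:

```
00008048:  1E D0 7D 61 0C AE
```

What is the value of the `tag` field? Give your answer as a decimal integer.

-20980

`tag` follows `entries` (2 B), `reserved` (2 B), so it starts at offset 2 + 2 = 4 and occupies 2 bytes.
Bytes at offsets 4..5: 0C AE.
Little-endian: lowest address holds the least-significant byte.
Reassemble most-significant byte first: AE 0C → 0xAE0C.
Top bit is set, so as a signed 16-bit value this is 0xAE0C − 2^16 = -20980.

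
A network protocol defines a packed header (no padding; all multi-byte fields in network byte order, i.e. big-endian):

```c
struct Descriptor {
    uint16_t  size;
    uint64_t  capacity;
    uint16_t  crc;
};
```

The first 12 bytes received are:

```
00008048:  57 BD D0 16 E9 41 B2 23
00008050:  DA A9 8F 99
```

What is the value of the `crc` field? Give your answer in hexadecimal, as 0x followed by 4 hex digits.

0x8F99

`crc` follows `size` (2 B), `capacity` (8 B), so it starts at offset 2 + 8 = 10 and occupies 2 bytes.
Bytes at offsets 10..11: 8F 99.
Big-endian: lowest address holds the most-significant byte.
The bytes are already most-significant first: 0x8F99.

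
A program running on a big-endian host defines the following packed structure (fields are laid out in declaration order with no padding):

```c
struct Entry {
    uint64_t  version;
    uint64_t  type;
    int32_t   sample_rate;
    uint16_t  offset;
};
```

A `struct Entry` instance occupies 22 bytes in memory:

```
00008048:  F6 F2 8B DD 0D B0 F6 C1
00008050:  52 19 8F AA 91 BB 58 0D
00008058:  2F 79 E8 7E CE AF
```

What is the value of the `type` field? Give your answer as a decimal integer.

5915917548280043533

`type` follows `version` (8 bytes), so it starts at byte offset 8 and occupies 8 bytes.
Bytes at offsets 8..15: 52 19 8F AA 91 BB 58 0D.
Big-endian: lowest address holds the most-significant byte.
The bytes are already most-significant first: 0x52198FAA91BB580D.
0x52198FAA91BB580D = 5915917548280043533.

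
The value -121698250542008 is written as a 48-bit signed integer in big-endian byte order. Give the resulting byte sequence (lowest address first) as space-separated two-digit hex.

Two's complement of -121698250542008 in 48 bits: 121698250542008 = 0x6EAF14FE4BB8; invert → 0x9150EB01B447; add 1 → 0x9150EB01B448.
Split into bytes (most-significant first): 91 50 EB 01 B4 48.
In big-endian order the high byte comes first in memory.
So the memory order matches the most-significant-first order: 91 50 EB 01 B4 48.

91 50 EB 01 B4 48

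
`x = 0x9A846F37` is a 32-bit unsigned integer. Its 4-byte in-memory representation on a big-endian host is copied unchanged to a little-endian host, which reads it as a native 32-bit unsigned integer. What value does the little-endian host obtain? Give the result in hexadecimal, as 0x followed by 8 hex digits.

0x376F849A

Stored big-endian, the bytes at ascending addresses are 9A 84 6F 37.
Read back as little-endian, the first byte is least significant, giving 0x376F849A.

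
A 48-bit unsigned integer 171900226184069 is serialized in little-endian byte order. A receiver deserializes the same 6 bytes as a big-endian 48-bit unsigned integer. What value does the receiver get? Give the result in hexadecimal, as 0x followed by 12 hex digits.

0x8523EBA3579C

171900226184069 in 48-bit hexadecimal is 0x9C57A3EB2385.
Stored little-endian, the bytes at ascending addresses are 85 23 EB A3 57 9C.
Read back as big-endian, the last byte is least significant, giving 0x8523EBA3579C.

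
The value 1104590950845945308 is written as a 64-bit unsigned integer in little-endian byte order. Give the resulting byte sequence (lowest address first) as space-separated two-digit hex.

DC 95 48 0F 9E 4B 54 0F

1104590950845945308 in hexadecimal, padded to 64 bits, is 0x0F544B9E0F4895DC.
Split into bytes (most-significant first): 0F 54 4B 9E 0F 48 95 DC.
In little-endian order the low byte comes first in memory.
So at ascending addresses the bytes are DC 95 48 0F 9E 4B 54 0F.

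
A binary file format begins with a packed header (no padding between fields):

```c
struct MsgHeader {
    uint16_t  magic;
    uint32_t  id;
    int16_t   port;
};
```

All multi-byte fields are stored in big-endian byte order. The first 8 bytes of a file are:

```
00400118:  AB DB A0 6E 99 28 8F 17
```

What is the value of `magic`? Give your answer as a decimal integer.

43995

`magic` is the first field, at byte offset 0, occupying 2 bytes.
Bytes at offsets 0..1: AB DB.
Big-endian stores the most-significant byte at the lowest address.
The bytes are already most-significant first: 0xABDB.
0xABDB = 43995.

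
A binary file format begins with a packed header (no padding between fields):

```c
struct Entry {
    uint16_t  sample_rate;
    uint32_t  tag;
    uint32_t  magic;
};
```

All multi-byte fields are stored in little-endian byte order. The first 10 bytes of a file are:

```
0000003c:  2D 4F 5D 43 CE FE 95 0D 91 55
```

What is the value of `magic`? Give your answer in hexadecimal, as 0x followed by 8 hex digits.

0x55910D95

`magic` follows `sample_rate` (2 B), `tag` (4 B), so it starts at offset 2 + 4 = 6 and occupies 4 bytes.
Bytes at offsets 6..9: 95 0D 91 55.
Little-endian stores the least-significant byte at the lowest address.
Reassemble most-significant byte first: 55 91 0D 95 → 0x55910D95.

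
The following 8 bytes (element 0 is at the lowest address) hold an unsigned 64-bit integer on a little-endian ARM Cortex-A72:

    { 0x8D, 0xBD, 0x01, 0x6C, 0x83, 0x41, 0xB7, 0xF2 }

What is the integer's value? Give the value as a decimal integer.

17489519710625185165

Little-endian: lowest address holds the least-significant byte.
Reassemble most-significant byte first: F2 B7 41 83 6C 01 BD 8D → 0xF2B741836C01BD8D.
0xF2B741836C01BD8D = 17489519710625185165.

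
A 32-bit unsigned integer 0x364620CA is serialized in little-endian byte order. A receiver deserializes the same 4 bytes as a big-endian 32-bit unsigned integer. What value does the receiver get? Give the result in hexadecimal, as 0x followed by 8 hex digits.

0xCA204636

Stored little-endian, the bytes at ascending addresses are CA 20 46 36.
Read back as big-endian, the last byte is least significant, giving 0xCA204636.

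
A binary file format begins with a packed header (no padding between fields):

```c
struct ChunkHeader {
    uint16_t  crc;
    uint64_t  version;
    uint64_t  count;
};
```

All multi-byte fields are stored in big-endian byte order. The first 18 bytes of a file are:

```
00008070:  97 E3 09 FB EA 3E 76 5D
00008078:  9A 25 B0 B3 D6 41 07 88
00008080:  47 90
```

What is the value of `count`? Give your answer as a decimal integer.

12732756146294114192

`count` follows `crc` (2 B), `version` (8 B), so it starts at offset 2 + 8 = 10 and occupies 8 bytes.
Bytes at offsets 10..17: B0 B3 D6 41 07 88 47 90.
Big-endian stores the most-significant byte at the lowest address.
The bytes are already most-significant first: 0xB0B3D64107884790.
0xB0B3D64107884790 = 12732756146294114192.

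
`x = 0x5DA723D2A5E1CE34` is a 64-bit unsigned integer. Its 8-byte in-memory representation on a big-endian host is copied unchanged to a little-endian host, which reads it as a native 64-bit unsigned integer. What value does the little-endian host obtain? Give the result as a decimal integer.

Stored big-endian, the bytes at ascending addresses are 5D A7 23 D2 A5 E1 CE 34.
Read back as little-endian, the first byte is least significant, giving 0x34CEE1A5D223A75D.
0x34CEE1A5D223A75D = 3805226837486053213.

3805226837486053213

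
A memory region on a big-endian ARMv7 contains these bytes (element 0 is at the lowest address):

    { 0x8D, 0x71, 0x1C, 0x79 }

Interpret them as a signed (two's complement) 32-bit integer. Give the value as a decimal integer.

-1921966983

Big-endian stores the most-significant byte at the lowest address.
The bytes are already most-significant first: 0x8D711C79.
Top bit is set, so as a signed 32-bit value this is 0x8D711C79 − 2^32 = -1921966983.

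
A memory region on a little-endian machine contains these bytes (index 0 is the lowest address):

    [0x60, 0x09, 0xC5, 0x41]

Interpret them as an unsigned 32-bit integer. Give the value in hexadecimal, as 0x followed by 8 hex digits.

Little-endian: lowest address holds the least-significant byte.
Reassemble most-significant byte first: 41 C5 09 60 → 0x41C50960.

0x41C50960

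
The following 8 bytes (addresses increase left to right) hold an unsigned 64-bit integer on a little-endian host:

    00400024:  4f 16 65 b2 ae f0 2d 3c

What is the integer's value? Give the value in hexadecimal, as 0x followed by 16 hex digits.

0x3C2DF0AEB265164F

Little-endian stores the least-significant byte at the lowest address.
Reassemble most-significant byte first: 3C 2D F0 AE B2 65 16 4F → 0x3C2DF0AEB265164F.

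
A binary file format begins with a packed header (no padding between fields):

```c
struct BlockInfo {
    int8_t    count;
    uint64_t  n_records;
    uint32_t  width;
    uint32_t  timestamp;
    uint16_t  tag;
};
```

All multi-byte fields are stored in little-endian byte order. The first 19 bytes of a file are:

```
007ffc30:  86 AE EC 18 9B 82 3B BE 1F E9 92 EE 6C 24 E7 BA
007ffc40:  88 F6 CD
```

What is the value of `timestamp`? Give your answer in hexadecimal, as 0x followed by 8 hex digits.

`timestamp` follows `count` (1 B), `n_records` (8 B), `width` (4 B), so it starts at offset 1 + 8 + 4 = 13 and occupies 4 bytes.
Bytes at offsets 13..16: 24 E7 BA 88.
Little-endian: lowest address holds the least-significant byte.
Reassemble most-significant byte first: 88 BA E7 24 → 0x88BAE724.

0x88BAE724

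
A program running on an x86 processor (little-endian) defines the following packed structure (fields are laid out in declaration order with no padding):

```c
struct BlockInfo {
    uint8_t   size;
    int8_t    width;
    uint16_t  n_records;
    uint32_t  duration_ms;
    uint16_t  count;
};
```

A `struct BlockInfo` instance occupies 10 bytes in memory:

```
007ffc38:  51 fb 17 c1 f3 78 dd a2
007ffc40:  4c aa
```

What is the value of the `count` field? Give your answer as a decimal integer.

43596

`count` follows `size` (1 B), `width` (1 B), `n_records` (2 B), `duration_ms` (4 B), so it starts at offset 1 + 1 + 2 + 4 = 8 and occupies 2 bytes.
Bytes at offsets 8..9: 4C AA.
Little-endian stores the least-significant byte at the lowest address.
Reassemble most-significant byte first: AA 4C → 0xAA4C.
0xAA4C = 43596.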